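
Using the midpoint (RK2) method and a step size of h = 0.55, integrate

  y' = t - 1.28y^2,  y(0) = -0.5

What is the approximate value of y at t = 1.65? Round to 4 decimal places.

Midpoint: k1 = f(t_n, y_n); k2 = f(t_n + h/2, y_n + (h/2)·k1); y_{n+1} = y_n + h·k2.
t=0.000000, y=-0.500000:
  k1 = f(0.000000, -0.500000) = -0.320000
  k2 = f(0.275000, -0.588000) = -0.167552
  y ← -0.500000 + 0.55·(-0.167552) = -0.592154
t=0.550000, y=-0.592154:
  k1 = f(0.550000, -0.592154) = 0.101173
  k2 = f(0.825000, -0.564331) = 0.417359
  y ← -0.592154 + 0.55·0.417359 = -0.362606
t=1.100000, y=-0.362606:
  k1 = f(1.100000, -0.362606) = 0.931701
  k2 = f(1.375000, -0.106389) = 1.360512
  y ← -0.362606 + 0.55·1.360512 = 0.385675
y(1.65) ≈ 0.3857

0.3857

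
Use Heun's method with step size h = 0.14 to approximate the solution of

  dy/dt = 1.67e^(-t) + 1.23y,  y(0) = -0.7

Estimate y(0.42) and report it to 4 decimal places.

Heun: k1 = f(t_n, y_n); k2 = f(t_n + h, y_n + h·k1); y_{n+1} = y_n + (h/2)·(k1 + k2).
t=0.000000, y=-0.700000:
  k1 = f(0.000000, -0.700000) = 0.809000
  k2 = f(0.140000, -0.586740) = 0.730138
  y ← -0.700000 + (0.14/2)·(0.809000 + 0.730138) = -0.592260
t=0.140000, y=-0.592260:
  k1 = f(0.140000, -0.592260) = 0.723348
  k2 = f(0.280000, -0.490992) = 0.658239
  y ← -0.592260 + (0.14/2)·(0.723348 + 0.658239) = -0.495549
t=0.280000, y=-0.495549:
  k1 = f(0.280000, -0.495549) = 0.652633
  k2 = f(0.420000, -0.404181) = 0.600126
  y ← -0.495549 + (0.14/2)·(0.652633 + 0.600126) = -0.407856
y(0.42) ≈ -0.4079

-0.4079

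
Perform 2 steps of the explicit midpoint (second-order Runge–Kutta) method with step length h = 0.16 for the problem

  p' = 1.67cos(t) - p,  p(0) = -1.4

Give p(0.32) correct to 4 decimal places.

-0.5708

Midpoint: k1 = f(t_n, p_n); k2 = f(t_n + h/2, p_n + (h/2)·k1); p_{n+1} = p_n + h·k2.
t=0.000000, p=-1.400000:
  k1 = f(0.000000, -1.400000) = 3.070000
  k2 = f(0.080000, -1.154400) = 2.819059
  p ← -1.400000 + 0.16·2.819059 = -0.948951
t=0.160000, p=-0.948951:
  k1 = f(0.160000, -0.948951) = 2.597620
  k2 = f(0.240000, -0.741141) = 2.363275
  p ← -0.948951 + 0.16·2.363275 = -0.570827
p(0.32) ≈ -0.5708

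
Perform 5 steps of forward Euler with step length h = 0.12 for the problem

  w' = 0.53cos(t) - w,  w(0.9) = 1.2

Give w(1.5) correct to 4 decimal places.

Euler: w_{n+1} = w_n + h·f(t_n, w_n).
t=0.900000, w=1.200000: f=-0.870547 → w ← 1.200000 + 0.12·(-0.870547) = 1.095534
t=1.020000, w=1.095534: f=-0.818150 → w ← 1.095534 + 0.12·(-0.818150) = 0.997356
t=1.140000, w=0.997356: f=-0.776031 → w ← 0.997356 + 0.12·(-0.776031) = 0.904233
t=1.260000, w=0.904233: f=-0.742150 → w ← 0.904233 + 0.12·(-0.742150) = 0.815175
t=1.380000, w=0.815175: f=-0.714665 → w ← 0.815175 + 0.12·(-0.714665) = 0.729415
w(1.5) ≈ 0.7294

0.7294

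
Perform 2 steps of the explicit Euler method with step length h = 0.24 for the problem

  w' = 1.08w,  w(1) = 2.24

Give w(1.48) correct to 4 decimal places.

Euler: w_{n+1} = w_n + h·f(t_n, w_n).
t=1.000000, w=2.240000: f=2.419200 → w ← 2.240000 + 0.24·2.419200 = 2.820608
t=1.240000, w=2.820608: f=3.046257 → w ← 2.820608 + 0.24·3.046257 = 3.551710
w(1.48) ≈ 3.5517

3.5517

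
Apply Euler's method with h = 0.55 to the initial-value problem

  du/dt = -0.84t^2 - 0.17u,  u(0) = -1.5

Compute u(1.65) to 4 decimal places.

Euler: u_{n+1} = u_n + h·f(t_n, u_n).
t=0.000000, u=-1.500000: f=0.255000 → u ← -1.500000 + 0.55·0.255000 = -1.359750
t=0.550000, u=-1.359750: f=-0.022943 → u ← -1.359750 + 0.55·(-0.022943) = -1.372368
t=1.100000, u=-1.372368: f=-0.783097 → u ← -1.372368 + 0.55·(-0.783097) = -1.803072
u(1.65) ≈ -1.8031

-1.8031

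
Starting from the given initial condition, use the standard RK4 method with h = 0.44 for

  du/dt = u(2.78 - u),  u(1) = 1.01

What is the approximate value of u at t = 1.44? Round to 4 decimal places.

1.8331

RK4: k1 = f(t_n, u_n); k2 = f(t_n + h/2, u_n + (h/2)·k1); k3 = f(t_n + h/2, u_n + (h/2)·k2); k4 = f(t_n + h, u_n + h·k3); u_{n+1} = u_n + (h/6)·(k1 + 2k2 + 2k3 + k4).
t=1.000000, u=1.010000:
  k1 = f(1.000000, 1.010000) = 1.787700
  k2 = f(1.220000, 1.403294) = 1.931923
  k3 = f(1.220000, 1.435023) = 1.930073
  k4 = f(1.440000, 1.859232) = 1.711921
  u ← 1.010000 + (0.44/6)·(k1 + 2k2 + 2k3 + k4) = 1.833065
u(1.44) ≈ 1.8331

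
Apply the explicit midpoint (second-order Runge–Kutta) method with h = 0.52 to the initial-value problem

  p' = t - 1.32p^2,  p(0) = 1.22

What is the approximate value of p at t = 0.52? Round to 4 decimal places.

Midpoint: k1 = f(t_n, p_n); k2 = f(t_n + h/2, p_n + (h/2)·k1); p_{n+1} = p_n + h·k2.
t=0.000000, p=1.220000:
  k1 = f(0.000000, 1.220000) = -1.964688
  k2 = f(0.260000, 0.709181) = -0.403878
  p ← 1.220000 + 0.52·(-0.403878) = 1.009983
p(0.52) ≈ 1.0100

1.0100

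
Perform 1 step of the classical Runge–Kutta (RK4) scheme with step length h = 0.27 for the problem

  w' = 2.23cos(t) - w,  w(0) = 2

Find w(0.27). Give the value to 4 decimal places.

RK4: k1 = f(t_n, w_n); k2 = f(t_n + h/2, w_n + (h/2)·k1); k3 = f(t_n + h/2, w_n + (h/2)·k2); k4 = f(t_n + h, w_n + h·k3); w_{n+1} = w_n + (h/6)·(k1 + 2k2 + 2k3 + k4).
t=0.000000, w=2.000000:
  k1 = f(0.000000, 2.000000) = 0.230000
  k2 = f(0.135000, 2.031050) = 0.178660
  k3 = f(0.135000, 2.024119) = 0.185591
  k4 = f(0.270000, 2.050110) = 0.099100
  w ← 2.000000 + (0.27/6)·(k1 + 2k2 + 2k3 + k4) = 2.047592
w(0.27) ≈ 2.0476

2.0476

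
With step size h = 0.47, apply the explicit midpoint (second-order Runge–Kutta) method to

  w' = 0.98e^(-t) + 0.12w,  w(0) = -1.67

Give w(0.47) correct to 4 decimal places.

-1.3897

Midpoint: k1 = f(t_n, w_n); k2 = f(t_n + h/2, w_n + (h/2)·k1); w_{n+1} = w_n + h·k2.
t=0.000000, w=-1.670000:
  k1 = f(0.000000, -1.670000) = 0.779600
  k2 = f(0.235000, -1.486794) = 0.596344
  w ← -1.670000 + 0.47·0.596344 = -1.389718
w(0.47) ≈ -1.3897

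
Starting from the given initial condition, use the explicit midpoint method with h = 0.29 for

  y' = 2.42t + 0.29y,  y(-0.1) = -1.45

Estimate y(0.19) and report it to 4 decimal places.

Midpoint: k1 = f(t_n, y_n); k2 = f(t_n + h/2, y_n + (h/2)·k1); y_{n+1} = y_n + h·k2.
t=-0.100000, y=-1.450000:
  k1 = f(-0.100000, -1.450000) = -0.662500
  k2 = f(0.045000, -1.546062) = -0.339458
  y ← -1.450000 + 0.29·(-0.339458) = -1.548443
y(0.19) ≈ -1.5484

-1.5484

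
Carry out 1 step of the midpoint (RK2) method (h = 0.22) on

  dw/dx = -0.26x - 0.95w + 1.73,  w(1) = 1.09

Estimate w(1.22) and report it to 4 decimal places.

1.1693

Midpoint: k1 = f(x_n, w_n); k2 = f(x_n + h/2, w_n + (h/2)·k1); w_{n+1} = w_n + h·k2.
x=1.000000, w=1.090000:
  k1 = f(1.000000, 1.090000) = 0.434500
  k2 = f(1.110000, 1.137795) = 0.360495
  w ← 1.090000 + 0.22·0.360495 = 1.169309
w(1.22) ≈ 1.1693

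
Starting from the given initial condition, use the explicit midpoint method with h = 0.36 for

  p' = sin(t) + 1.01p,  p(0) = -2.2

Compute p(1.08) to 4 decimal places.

-5.6748

Midpoint: k1 = f(t_n, p_n); k2 = f(t_n + h/2, p_n + (h/2)·k1); p_{n+1} = p_n + h·k2.
t=0.000000, p=-2.200000:
  k1 = f(0.000000, -2.200000) = -2.222000
  k2 = f(0.180000, -2.599960) = -2.446930
  p ← -2.200000 + 0.36·(-2.446930) = -3.080895
t=0.360000, p=-3.080895:
  k1 = f(0.360000, -3.080895) = -2.759430
  k2 = f(0.540000, -3.577592) = -3.099232
  p ← -3.080895 + 0.36·(-3.099232) = -4.196618
t=0.720000, p=-4.196618:
  k1 = f(0.720000, -4.196618) = -3.579200
  k2 = f(0.900000, -4.840874) = -4.105956
  p ← -4.196618 + 0.36·(-4.105956) = -5.674763
p(1.08) ≈ -5.6748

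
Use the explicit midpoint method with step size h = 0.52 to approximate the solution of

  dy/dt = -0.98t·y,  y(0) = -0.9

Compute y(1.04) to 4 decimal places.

-0.5115

Midpoint: k1 = f(t_n, y_n); k2 = f(t_n + h/2, y_n + (h/2)·k1); y_{n+1} = y_n + h·k2.
t=0.000000, y=-0.900000:
  k1 = f(0.000000, -0.900000) = 0.000000
  k2 = f(0.260000, -0.900000) = 0.229320
  y ← -0.900000 + 0.52·0.229320 = -0.780754
t=0.520000, y=-0.780754:
  k1 = f(0.520000, -0.780754) = 0.397872
  k2 = f(0.780000, -0.677307) = 0.517733
  y ← -0.780754 + 0.52·0.517733 = -0.511532
y(1.04) ≈ -0.5115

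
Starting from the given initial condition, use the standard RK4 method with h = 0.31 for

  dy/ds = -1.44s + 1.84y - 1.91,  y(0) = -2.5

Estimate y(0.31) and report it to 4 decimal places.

-5.3029

RK4: k1 = f(s_n, y_n); k2 = f(s_n + h/2, y_n + (h/2)·k1); k3 = f(s_n + h/2, y_n + (h/2)·k2); k4 = f(s_n + h, y_n + h·k3); y_{n+1} = y_n + (h/6)·(k1 + 2k2 + 2k3 + k4).
s=0.000000, y=-2.500000:
  k1 = f(0.000000, -2.500000) = -6.510000
  k2 = f(0.155000, -3.509050) = -8.589852
  k3 = f(0.155000, -3.831427) = -9.183026
  k4 = f(0.310000, -5.346738) = -12.194398
  y ← -2.500000 + (0.31/6)·(k1 + 2k2 + 2k3 + k4) = -5.302925
y(0.31) ≈ -5.3029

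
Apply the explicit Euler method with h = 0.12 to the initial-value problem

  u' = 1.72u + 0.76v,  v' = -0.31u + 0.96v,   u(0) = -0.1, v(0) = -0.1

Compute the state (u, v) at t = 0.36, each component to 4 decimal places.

-0.2112, -0.1225

Euler on (u,v): u_{n+1} = u_n + h·u', v_{n+1} = v_n + h·v'.
0.000000: (-0.100000, -0.100000); f=(-0.248000, -0.065000) → (-0.129760, -0.107800)
0.120000: (-0.129760, -0.107800); f=(-0.305115, -0.063262) → (-0.166374, -0.115391)
0.240000: (-0.166374, -0.115391); f=(-0.373861, -0.059200) → (-0.211237, -0.122495)
(u(0.36), v(0.36)) ≈ (-0.2112, -0.1225)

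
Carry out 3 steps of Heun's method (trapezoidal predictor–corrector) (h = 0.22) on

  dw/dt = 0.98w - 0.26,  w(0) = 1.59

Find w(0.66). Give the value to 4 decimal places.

Heun: k1 = f(t_n, w_n); k2 = f(t_n + h, w_n + h·k1); w_{n+1} = w_n + (h/2)·(k1 + k2).
t=0.000000, w=1.590000:
  k1 = f(0.000000, 1.590000) = 1.298200
  k2 = f(0.220000, 1.875604) = 1.578092
  w ← 1.590000 + (0.22/2)·(1.298200 + 1.578092) = 1.906392
t=0.220000, w=1.906392:
  k1 = f(0.220000, 1.906392) = 1.608264
  k2 = f(0.440000, 2.260210) = 1.955006
  w ← 1.906392 + (0.22/2)·(1.608264 + 1.955006) = 2.298352
t=0.440000, w=2.298352:
  k1 = f(0.440000, 2.298352) = 1.992385
  k2 = f(0.660000, 2.736677) = 2.421943
  w ← 2.298352 + (0.22/2)·(1.992385 + 2.421943) = 2.783928
w(0.66) ≈ 2.7839

2.7839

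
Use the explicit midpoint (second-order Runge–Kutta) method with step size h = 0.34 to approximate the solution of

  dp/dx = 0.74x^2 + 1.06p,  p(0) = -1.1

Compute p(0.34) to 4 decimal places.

Midpoint: k1 = f(x_n, p_n); k2 = f(x_n + h/2, p_n + (h/2)·k1); p_{n+1} = p_n + h·k2.
x=0.000000, p=-1.100000:
  k1 = f(0.000000, -1.100000) = -1.166000
  k2 = f(0.170000, -1.298220) = -1.354727
  p ← -1.100000 + 0.34·(-1.354727) = -1.560607
p(0.34) ≈ -1.5606

-1.5606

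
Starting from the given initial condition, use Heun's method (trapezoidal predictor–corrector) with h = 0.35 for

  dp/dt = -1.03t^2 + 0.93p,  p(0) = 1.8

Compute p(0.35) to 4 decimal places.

Heun: k1 = f(t_n, p_n); k2 = f(t_n + h, p_n + h·k1); p_{n+1} = p_n + (h/2)·(k1 + k2).
t=0.000000, p=1.800000:
  k1 = f(0.000000, 1.800000) = 1.674000
  k2 = f(0.350000, 2.385900) = 2.092712
  p ← 1.800000 + (0.35/2)·(1.674000 + 2.092712) = 2.459175
p(0.35) ≈ 2.4592

2.4592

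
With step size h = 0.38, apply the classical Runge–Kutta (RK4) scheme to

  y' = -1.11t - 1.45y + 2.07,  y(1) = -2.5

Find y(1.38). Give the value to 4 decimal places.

RK4: k1 = f(t_n, y_n); k2 = f(t_n + h/2, y_n + (h/2)·k1); k3 = f(t_n + h/2, y_n + (h/2)·k2); k4 = f(t_n + h, y_n + h·k3); y_{n+1} = y_n + (h/6)·(k1 + 2k2 + 2k3 + k4).
t=1.000000, y=-2.500000:
  k1 = f(1.000000, -2.500000) = 4.585000
  k2 = f(1.190000, -1.628850) = 3.110933
  k3 = f(1.190000, -1.908923) = 3.517038
  k4 = f(1.380000, -1.163526) = 2.225312
  y ← -2.500000 + (0.38/6)·(k1 + 2k2 + 2k3 + k4) = -1.229137
y(1.38) ≈ -1.2291

-1.2291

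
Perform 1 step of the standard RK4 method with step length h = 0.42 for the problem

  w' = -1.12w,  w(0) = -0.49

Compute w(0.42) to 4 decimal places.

RK4: k1 = f(t_n, w_n); k2 = f(t_n + h/2, w_n + (h/2)·k1); k3 = f(t_n + h/2, w_n + (h/2)·k2); k4 = f(t_n + h, w_n + h·k3); w_{n+1} = w_n + (h/6)·(k1 + 2k2 + 2k3 + k4).
t=0.000000, w=-0.490000:
  k1 = f(0.000000, -0.490000) = 0.548800
  k2 = f(0.210000, -0.374752) = 0.419722
  k3 = f(0.210000, -0.401858) = 0.450081
  k4 = f(0.420000, -0.300966) = 0.337082
  w ← -0.490000 + (0.42/6)·(k1 + 2k2 + 2k3 + k4) = -0.306216
w(0.42) ≈ -0.3062

-0.3062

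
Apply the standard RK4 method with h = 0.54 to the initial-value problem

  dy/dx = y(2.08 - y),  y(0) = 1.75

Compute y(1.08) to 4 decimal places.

RK4: k1 = f(x_n, y_n); k2 = f(x_n + h/2, y_n + (h/2)·k1); k3 = f(x_n + h/2, y_n + (h/2)·k2); k4 = f(x_n + h, y_n + h·k3); y_{n+1} = y_n + (h/6)·(k1 + 2k2 + 2k3 + k4).
x=0.000000, y=1.750000:
  k1 = f(0.000000, 1.750000) = 0.577500
  k2 = f(0.270000, 1.905925) = 0.331774
  k3 = f(0.270000, 1.839579) = 0.442274
  k4 = f(0.540000, 1.988828) = 0.181326
  y ← 1.750000 + (0.54/6)·(k1 + 2k2 + 2k3 + k4) = 1.957623
x=0.540000, y=1.957623:
  k1 = f(0.540000, 1.957623) = 0.239568
  k2 = f(0.810000, 2.022306) = 0.116674
  k3 = f(0.810000, 1.989125) = 0.180762
  k4 = f(1.080000, 2.055234) = 0.050899
  y ← 1.957623 + (0.54/6)·(k1 + 2k2 + 2k3 + k4) = 2.037303
y(1.08) ≈ 2.0373

2.0373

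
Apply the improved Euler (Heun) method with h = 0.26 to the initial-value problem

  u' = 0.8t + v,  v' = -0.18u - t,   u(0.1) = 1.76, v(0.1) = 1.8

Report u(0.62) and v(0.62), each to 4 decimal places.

2.7658, 1.4014

Heun on (u,v): k1 = f(t_n, state_n); k2 = f(t_n + h, state_n + h·k1); state_{n+1} = state_n + (h/2)·(k1 + k2).
0.100000: (1.760000, 1.800000)
  k1 = (1.880000, -0.416800)
  predictor → (2.248800, 1.691632)
  k2 = (1.979632, -0.764784)
  → (2.261752, 1.646394)
0.360000: (2.261752, 1.646394)
  k1 = (1.934394, -0.767115)
  predictor → (2.764695, 1.446944)
  k2 = (1.942944, -1.117645)
  → (2.765806, 1.401375)
(u(0.62), v(0.62)) ≈ (2.7658, 1.4014)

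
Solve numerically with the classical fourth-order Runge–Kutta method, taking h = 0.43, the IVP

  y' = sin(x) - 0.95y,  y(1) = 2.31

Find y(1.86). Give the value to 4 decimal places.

RK4: k1 = f(x_n, y_n); k2 = f(x_n + h/2, y_n + (h/2)·k1); k3 = f(x_n + h/2, y_n + (h/2)·k2); k4 = f(x_n + h, y_n + h·k3); y_{n+1} = y_n + (h/6)·(k1 + 2k2 + 2k3 + k4).
x=1.000000, y=2.310000:
  k1 = f(1.000000, 2.310000) = -1.353029
  k2 = f(1.215000, 2.019099) = -0.980774
  k3 = f(1.215000, 2.099133) = -1.056807
  k4 = f(1.430000, 1.855573) = -0.772690
  y ← 2.310000 + (0.43/6)·(k1 + 2k2 + 2k3 + k4) = 1.865603
x=1.430000, y=1.865603:
  k1 = f(1.430000, 1.865603) = -0.782219
  k2 = f(1.645000, 1.697426) = -0.615307
  k3 = f(1.645000, 1.733312) = -0.649399
  k4 = f(1.860000, 1.586362) = -0.548573
  y ← 1.865603 + (0.43/6)·(k1 + 2k2 + 2k3 + k4) = 1.588956
y(1.86) ≈ 1.5890

1.5890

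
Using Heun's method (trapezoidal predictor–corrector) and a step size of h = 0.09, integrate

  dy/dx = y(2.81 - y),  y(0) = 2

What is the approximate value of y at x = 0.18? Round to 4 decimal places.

Heun: k1 = f(x_n, y_n); k2 = f(x_n + h, y_n + h·k1); y_{n+1} = y_n + (h/2)·(k1 + k2).
x=0.000000, y=2.000000:
  k1 = f(0.000000, 2.000000) = 1.620000
  k2 = f(0.090000, 2.145800) = 1.425240
  y ← 2.000000 + (0.09/2)·(1.620000 + 1.425240) = 2.137036
x=0.090000, y=2.137036:
  k1 = f(0.090000, 2.137036) = 1.438149
  k2 = f(0.180000, 2.266469) = 1.231896
  y ← 2.137036 + (0.09/2)·(1.438149 + 1.231896) = 2.257188
y(0.18) ≈ 2.2572

2.2572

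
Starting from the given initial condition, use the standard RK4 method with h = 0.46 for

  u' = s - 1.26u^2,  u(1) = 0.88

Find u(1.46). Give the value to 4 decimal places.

RK4: k1 = f(s_n, u_n); k2 = f(s_n + h/2, u_n + (h/2)·k1); k3 = f(s_n + h/2, u_n + (h/2)·k2); k4 = f(s_n + h, u_n + h·k3); u_{n+1} = u_n + (h/6)·(k1 + 2k2 + 2k3 + k4).
s=1.000000, u=0.880000:
  k1 = f(1.000000, 0.880000) = 0.024256
  k2 = f(1.230000, 0.885579) = 0.241845
  k3 = f(1.230000, 0.935624) = 0.127005
  k4 = f(1.460000, 0.938422) = 0.350398
  u ← 0.880000 + (0.46/6)·(k1 + 2k2 + 2k3 + k4) = 0.965280
u(1.46) ≈ 0.9653

0.9653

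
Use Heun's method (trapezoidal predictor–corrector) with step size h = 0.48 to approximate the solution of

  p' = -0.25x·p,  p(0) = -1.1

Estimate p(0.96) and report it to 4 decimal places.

-0.9796

Heun: k1 = f(x_n, p_n); k2 = f(x_n + h, p_n + h·k1); p_{n+1} = p_n + (h/2)·(k1 + k2).
x=0.000000, p=-1.100000:
  k1 = f(0.000000, -1.100000) = 0.000000
  k2 = f(0.480000, -1.100000) = 0.132000
  p ← -1.100000 + (0.48/2)·(0.000000 + 0.132000) = -1.068320
x=0.480000, p=-1.068320:
  k1 = f(0.480000, -1.068320) = 0.128198
  k2 = f(0.960000, -1.006785) = 0.241628
  p ← -1.068320 + (0.48/2)·(0.128198 + 0.241628) = -0.979562
p(0.96) ≈ -0.9796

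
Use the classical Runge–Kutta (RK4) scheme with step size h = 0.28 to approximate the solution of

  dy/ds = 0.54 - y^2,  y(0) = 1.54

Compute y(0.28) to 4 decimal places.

RK4: k1 = f(s_n, y_n); k2 = f(s_n + h/2, y_n + (h/2)·k1); k3 = f(s_n + h/2, y_n + (h/2)·k2); k4 = f(s_n + h, y_n + h·k3); y_{n+1} = y_n + (h/6)·(k1 + 2k2 + 2k3 + k4).
s=0.000000, y=1.540000:
  k1 = f(0.000000, 1.540000) = -1.831600
  k2 = f(0.140000, 1.283576) = -1.107567
  k3 = f(0.140000, 1.384941) = -1.378060
  k4 = f(0.280000, 1.154143) = -0.792046
  y ← 1.540000 + (0.28/6)·(k1 + 2k2 + 2k3 + k4) = 1.185571
y(0.28) ≈ 1.1856

1.1856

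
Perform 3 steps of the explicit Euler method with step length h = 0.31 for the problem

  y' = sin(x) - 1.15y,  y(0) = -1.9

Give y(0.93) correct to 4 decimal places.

Euler: y_{n+1} = y_n + h·f(x_n, y_n).
x=0.000000, y=-1.900000: f=2.185000 → y ← -1.900000 + 0.31·2.185000 = -1.222650
x=0.310000, y=-1.222650: f=1.711106 → y ← -1.222650 + 0.31·1.711106 = -0.692207
x=0.620000, y=-0.692207: f=1.377073 → y ← -0.692207 + 0.31·1.377073 = -0.265314
y(0.93) ≈ -0.2653

-0.2653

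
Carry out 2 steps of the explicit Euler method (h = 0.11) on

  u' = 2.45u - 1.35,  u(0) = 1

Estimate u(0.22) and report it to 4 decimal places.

Euler: u_{n+1} = u_n + h·f(x_n, u_n).
x=0.000000, u=1.000000: f=1.100000 → u ← 1.000000 + 0.11·1.100000 = 1.121000
x=0.110000, u=1.121000: f=1.396450 → u ← 1.121000 + 0.11·1.396450 = 1.274609
u(0.22) ≈ 1.2746

1.2746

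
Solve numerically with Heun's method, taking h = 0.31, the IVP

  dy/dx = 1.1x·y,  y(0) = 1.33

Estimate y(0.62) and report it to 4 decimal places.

1.6380

Heun: k1 = f(x_n, y_n); k2 = f(x_n + h, y_n + h·k1); y_{n+1} = y_n + (h/2)·(k1 + k2).
x=0.000000, y=1.330000:
  k1 = f(0.000000, 1.330000) = 0.000000
  k2 = f(0.310000, 1.330000) = 0.453530
  y ← 1.330000 + (0.31/2)·(0.000000 + 0.453530) = 1.400297
x=0.310000, y=1.400297:
  k1 = f(0.310000, 1.400297) = 0.477501
  k2 = f(0.620000, 1.548323) = 1.055956
  y ← 1.400297 + (0.31/2)·(0.477501 + 1.055956) = 1.637983
y(0.62) ≈ 1.6380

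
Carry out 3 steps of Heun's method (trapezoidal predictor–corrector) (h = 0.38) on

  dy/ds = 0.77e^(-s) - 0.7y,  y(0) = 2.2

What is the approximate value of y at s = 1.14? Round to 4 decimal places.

Heun: k1 = f(s_n, y_n); k2 = f(s_n + h, y_n + h·k1); y_{n+1} = y_n + (h/2)·(k1 + k2).
s=0.000000, y=2.200000:
  k1 = f(0.000000, 2.200000) = -0.770000
  k2 = f(0.380000, 1.907400) = -0.808607
  y ← 2.200000 + (0.38/2)·(-0.770000 + (-0.808607)) = 1.900065
s=0.380000, y=1.900065:
  k1 = f(0.380000, 1.900065) = -0.803472
  k2 = f(0.760000, 1.594745) = -0.756219
  y ← 1.900065 + (0.38/2)·(-0.803472 + (-0.756219)) = 1.603724
s=0.760000, y=1.603724:
  k1 = f(0.760000, 1.603724) = -0.762503
  k2 = f(1.140000, 1.313972) = -0.673520
  y ← 1.603724 + (0.38/2)·(-0.762503 + (-0.673520)) = 1.330879
y(1.14) ≈ 1.3309

1.3309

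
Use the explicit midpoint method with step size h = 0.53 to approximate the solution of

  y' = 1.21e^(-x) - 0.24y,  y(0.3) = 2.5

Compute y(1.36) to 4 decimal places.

Midpoint: k1 = f(x_n, y_n); k2 = f(x_n + h/2, y_n + (h/2)·k1); y_{n+1} = y_n + h·k2.
x=0.300000, y=2.500000:
  k1 = f(0.300000, 2.500000) = 0.296390
  k2 = f(0.565000, 2.578543) = 0.068865
  y ← 2.500000 + 0.53·0.068865 = 2.536499
x=0.830000, y=2.536499:
  k1 = f(0.830000, 2.536499) = -0.081140
  k2 = f(1.095000, 2.514997) = -0.198806
  y ← 2.536499 + 0.53·(-0.198806) = 2.431131
y(1.36) ≈ 2.4311

2.4311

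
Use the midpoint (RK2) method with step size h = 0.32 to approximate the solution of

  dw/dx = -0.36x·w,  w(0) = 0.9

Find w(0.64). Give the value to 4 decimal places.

0.8355

Midpoint: k1 = f(x_n, w_n); k2 = f(x_n + h/2, w_n + (h/2)·k1); w_{n+1} = w_n + h·k2.
x=0.000000, w=0.900000:
  k1 = f(0.000000, 0.900000) = 0.000000
  k2 = f(0.160000, 0.900000) = -0.051840
  w ← 0.900000 + 0.32·(-0.051840) = 0.883411
x=0.320000, w=0.883411:
  k1 = f(0.320000, 0.883411) = -0.101769
  k2 = f(0.480000, 0.867128) = -0.149840
  w ← 0.883411 + 0.32·(-0.149840) = 0.835462
w(0.64) ≈ 0.8355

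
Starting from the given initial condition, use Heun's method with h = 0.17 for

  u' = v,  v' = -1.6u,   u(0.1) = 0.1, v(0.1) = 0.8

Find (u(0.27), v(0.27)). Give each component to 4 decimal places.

Heun on (u,v): k1 = f(x_n, state_n); k2 = f(x_n + h, state_n + h·k1); state_{n+1} = state_n + (h/2)·(k1 + k2).
0.100000: (0.100000, 0.800000)
  k1 = (0.800000, -0.160000)
  predictor → (0.236000, 0.772800)
  k2 = (0.772800, -0.377600)
  → (0.233688, 0.754304)
(u(0.27), v(0.27)) ≈ (0.2337, 0.7543)

0.2337, 0.7543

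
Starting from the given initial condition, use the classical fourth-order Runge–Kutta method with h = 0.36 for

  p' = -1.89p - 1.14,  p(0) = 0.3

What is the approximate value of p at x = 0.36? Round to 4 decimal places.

RK4: k1 = f(x_n, p_n); k2 = f(x_n + h/2, p_n + (h/2)·k1); k3 = f(x_n + h/2, p_n + (h/2)·k2); k4 = f(x_n + h, p_n + h·k3); p_{n+1} = p_n + (h/6)·(k1 + 2k2 + 2k3 + k4).
x=0.000000, p=0.300000:
  k1 = f(0.000000, 0.300000) = -1.707000
  k2 = f(0.180000, -0.007260) = -1.126279
  k3 = f(0.180000, 0.097270) = -1.323840
  k4 = f(0.360000, -0.176582) = -0.806259
  p ← 0.300000 + (0.36/6)·(k1 + 2k2 + 2k3 + k4) = -0.144810
p(0.36) ≈ -0.1448

-0.1448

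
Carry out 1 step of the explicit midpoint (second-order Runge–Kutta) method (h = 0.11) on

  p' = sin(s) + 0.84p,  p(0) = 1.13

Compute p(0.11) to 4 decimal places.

Midpoint: k1 = f(s_n, p_n); k2 = f(s_n + h/2, p_n + (h/2)·k1); p_{n+1} = p_n + h·k2.
s=0.000000, p=1.130000:
  k1 = f(0.000000, 1.130000) = 0.949200
  k2 = f(0.055000, 1.182206) = 1.048025
  p ← 1.130000 + 0.11·1.048025 = 1.245283
p(0.11) ≈ 1.2453

1.2453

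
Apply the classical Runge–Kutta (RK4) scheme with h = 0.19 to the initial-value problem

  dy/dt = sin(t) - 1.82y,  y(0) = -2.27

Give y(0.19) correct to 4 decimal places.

-1.5904

RK4: k1 = f(t_n, y_n); k2 = f(t_n + h/2, y_n + (h/2)·k1); k3 = f(t_n + h/2, y_n + (h/2)·k2); k4 = f(t_n + h, y_n + h·k3); y_{n+1} = y_n + (h/6)·(k1 + 2k2 + 2k3 + k4).
t=0.000000, y=-2.270000:
  k1 = f(0.000000, -2.270000) = 4.131400
  k2 = f(0.095000, -1.877517) = 3.511938
  k3 = f(0.095000, -1.936366) = 3.619043
  k4 = f(0.190000, -1.582382) = 3.068794
  y ← -2.270000 + (0.19/6)·(k1 + 2k2 + 2k3 + k4) = -1.590365
y(0.19) ≈ -1.5904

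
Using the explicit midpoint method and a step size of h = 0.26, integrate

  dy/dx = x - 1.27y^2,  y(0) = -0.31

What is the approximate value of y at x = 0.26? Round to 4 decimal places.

Midpoint: k1 = f(x_n, y_n); k2 = f(x_n + h/2, y_n + (h/2)·k1); y_{n+1} = y_n + h·k2.
x=0.000000, y=-0.310000:
  k1 = f(0.000000, -0.310000) = -0.122047
  k2 = f(0.130000, -0.325866) = -0.004860
  y ← -0.310000 + 0.26·(-0.004860) = -0.311264
y(0.26) ≈ -0.3113

-0.3113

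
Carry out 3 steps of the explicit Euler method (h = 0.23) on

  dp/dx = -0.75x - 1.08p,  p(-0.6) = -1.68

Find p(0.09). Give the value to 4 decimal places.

Euler: p_{n+1} = p_n + h·f(x_n, p_n).
x=-0.600000, p=-1.680000: f=2.264400 → p ← -1.680000 + 0.23·2.264400 = -1.159188
x=-0.370000, p=-1.159188: f=1.529423 → p ← -1.159188 + 0.23·1.529423 = -0.807421
x=-0.140000, p=-0.807421: f=0.977014 → p ← -0.807421 + 0.23·0.977014 = -0.582707
p(0.09) ≈ -0.5827

-0.5827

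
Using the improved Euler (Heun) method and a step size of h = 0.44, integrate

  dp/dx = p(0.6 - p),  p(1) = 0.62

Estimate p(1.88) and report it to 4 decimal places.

0.6117

Heun: k1 = f(x_n, p_n); k2 = f(x_n + h, p_n + h·k1); p_{n+1} = p_n + (h/2)·(k1 + k2).
x=1.000000, p=0.620000:
  k1 = f(1.000000, 0.620000) = -0.012400
  k2 = f(1.440000, 0.614544) = -0.008938
  p ← 0.620000 + (0.44/2)·(-0.012400 + (-0.008938)) = 0.615306
x=1.440000, p=0.615306:
  k1 = f(1.440000, 0.615306) = -0.009418
  k2 = f(1.880000, 0.611162) = -0.006822
  p ← 0.615306 + (0.44/2)·(-0.009418 + (-0.006822)) = 0.611733
p(1.88) ≈ 0.6117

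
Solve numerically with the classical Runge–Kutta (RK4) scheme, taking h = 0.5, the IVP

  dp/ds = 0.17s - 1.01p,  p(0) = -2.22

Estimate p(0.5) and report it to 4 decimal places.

-1.3222

RK4: k1 = f(s_n, p_n); k2 = f(s_n + h/2, p_n + (h/2)·k1); k3 = f(s_n + h/2, p_n + (h/2)·k2); k4 = f(s_n + h, p_n + h·k3); p_{n+1} = p_n + (h/6)·(k1 + 2k2 + 2k3 + k4).
s=0.000000, p=-2.220000:
  k1 = f(0.000000, -2.220000) = 2.242200
  k2 = f(0.250000, -1.659450) = 1.718545
  k3 = f(0.250000, -1.790364) = 1.850768
  k4 = f(0.500000, -1.294616) = 1.392562
  p ← -2.220000 + (0.5/6)·(k1 + 2k2 + 2k3 + k4) = -1.322218
p(0.5) ≈ -1.3222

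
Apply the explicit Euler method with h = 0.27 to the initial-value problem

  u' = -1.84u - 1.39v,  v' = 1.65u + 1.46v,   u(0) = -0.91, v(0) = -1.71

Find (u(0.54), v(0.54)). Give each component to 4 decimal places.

1.1394, -3.8072

Euler on (u,v): u_{n+1} = u_n + h·u', v_{n+1} = v_n + h·v'.
0.000000: (-0.910000, -1.710000); f=(4.051300, -3.998100) → (0.183851, -2.789487)
0.270000: (0.183851, -2.789487); f=(3.539101, -3.769297) → (1.139408, -3.807197)
(u(0.54), v(0.54)) ≈ (1.1394, -3.8072)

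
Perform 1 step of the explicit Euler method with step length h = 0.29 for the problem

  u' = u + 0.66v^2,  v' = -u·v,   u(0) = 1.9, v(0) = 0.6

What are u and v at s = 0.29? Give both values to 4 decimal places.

2.5199, 0.2694

Euler on (u,v): u_{n+1} = u_n + h·u', v_{n+1} = v_n + h·v'.
0.000000: (1.900000, 0.600000); f=(2.137600, -1.140000) → (2.519904, 0.269400)
(u(0.29), v(0.29)) ≈ (2.5199, 0.2694)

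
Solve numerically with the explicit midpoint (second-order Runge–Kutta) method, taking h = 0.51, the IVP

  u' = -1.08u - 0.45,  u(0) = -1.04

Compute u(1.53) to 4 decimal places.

-0.5519

Midpoint: k1 = f(x_n, u_n); k2 = f(x_n + h/2, u_n + (h/2)·k1); u_{n+1} = u_n + h·k2.
x=0.000000, u=-1.040000:
  k1 = f(0.000000, -1.040000) = 0.673200
  k2 = f(0.255000, -0.868334) = 0.487801
  u ← -1.040000 + 0.51·0.487801 = -0.791222
x=0.510000, u=-0.791222:
  k1 = f(0.510000, -0.791222) = 0.404519
  k2 = f(0.765000, -0.688069) = 0.293115
  u ← -0.791222 + 0.51·0.293115 = -0.641733
x=1.020000, u=-0.641733:
  k1 = f(1.020000, -0.641733) = 0.243072
  k2 = f(1.275000, -0.579750) = 0.176130
  u ← -0.641733 + 0.51·0.176130 = -0.551907
u(1.53) ≈ -0.5519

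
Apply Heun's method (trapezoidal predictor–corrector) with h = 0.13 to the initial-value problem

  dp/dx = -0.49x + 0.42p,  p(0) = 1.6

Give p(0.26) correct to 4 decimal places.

Heun: k1 = f(x_n, p_n); k2 = f(x_n + h, p_n + h·k1); p_{n+1} = p_n + (h/2)·(k1 + k2).
x=0.000000, p=1.600000:
  k1 = f(0.000000, 1.600000) = 0.672000
  k2 = f(0.130000, 1.687360) = 0.644991
  p ← 1.600000 + (0.13/2)·(0.672000 + 0.644991) = 1.685604
x=0.130000, p=1.685604:
  k1 = f(0.130000, 1.685604) = 0.644254
  k2 = f(0.260000, 1.769357) = 0.615730
  p ← 1.685604 + (0.13/2)·(0.644254 + 0.615730) = 1.767503
p(0.26) ≈ 1.7675

1.7675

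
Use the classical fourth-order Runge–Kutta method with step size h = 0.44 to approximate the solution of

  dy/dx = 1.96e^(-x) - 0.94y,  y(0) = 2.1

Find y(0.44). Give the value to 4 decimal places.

RK4: k1 = f(x_n, y_n); k2 = f(x_n + h/2, y_n + (h/2)·k1); k3 = f(x_n + h/2, y_n + (h/2)·k2); k4 = f(x_n + h, y_n + h·k3); y_{n+1} = y_n + (h/6)·(k1 + 2k2 + 2k3 + k4).
x=0.000000, y=2.100000:
  k1 = f(0.000000, 2.100000) = -0.014000
  k2 = f(0.220000, 2.096920) = -0.398168
  k3 = f(0.220000, 2.012403) = -0.318722
  k4 = f(0.440000, 1.959762) = -0.579865
  y ← 2.100000 + (0.44/6)·(k1 + 2k2 + 2k3 + k4) = 1.951306
y(0.44) ≈ 1.9513

1.9513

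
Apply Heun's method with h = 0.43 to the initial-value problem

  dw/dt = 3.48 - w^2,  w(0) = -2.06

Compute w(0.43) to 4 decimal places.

Heun: k1 = f(t_n, w_n); k2 = f(t_n + h, w_n + h·k1); w_{n+1} = w_n + (h/2)·(k1 + k2).
t=0.000000, w=-2.060000:
  k1 = f(0.000000, -2.060000) = -0.763600
  k2 = f(0.430000, -2.388348) = -2.224206
  w ← -2.060000 + (0.43/2)·(-0.763600 + (-2.224206)) = -2.702378
w(0.43) ≈ -2.7024

-2.7024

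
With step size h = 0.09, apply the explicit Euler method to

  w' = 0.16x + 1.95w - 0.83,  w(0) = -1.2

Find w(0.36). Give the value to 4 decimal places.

Euler: w_{n+1} = w_n + h·f(x_n, w_n).
x=0.000000, w=-1.200000: f=-3.170000 → w ← -1.200000 + 0.09·(-3.170000) = -1.485300
x=0.090000, w=-1.485300: f=-3.711935 → w ← -1.485300 + 0.09·(-3.711935) = -1.819374
x=0.180000, w=-1.819374: f=-4.348980 → w ← -1.819374 + 0.09·(-4.348980) = -2.210782
x=0.270000, w=-2.210782: f=-5.097826 → w ← -2.210782 + 0.09·(-5.097826) = -2.669587
w(0.36) ≈ -2.6696

-2.6696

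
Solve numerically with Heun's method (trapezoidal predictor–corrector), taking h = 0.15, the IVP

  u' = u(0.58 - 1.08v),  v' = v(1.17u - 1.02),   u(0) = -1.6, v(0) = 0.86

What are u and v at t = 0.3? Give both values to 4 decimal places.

Heun on (u,v): k1 = f(t_n, state_n); k2 = f(t_n + h, state_n + h·k1); state_{n+1} = state_n + (h/2)·(k1 + k2).
0.000000: (-1.600000, 0.860000)
  k1 = (0.558080, -2.487120)
  predictor → (-1.516288, 0.486932)
  k2 = (-0.082052, -1.360516)
  → (-1.564298, 0.571427)
0.150000: (-1.564298, 0.571427)
  k1 = (0.058100, -1.628698)
  predictor → (-1.555583, 0.327123)
  k2 = (-0.352663, -0.929038)
  → (-1.586390, 0.379597)
(u(0.3), v(0.3)) ≈ (-1.5864, 0.3796)

-1.5864, 0.3796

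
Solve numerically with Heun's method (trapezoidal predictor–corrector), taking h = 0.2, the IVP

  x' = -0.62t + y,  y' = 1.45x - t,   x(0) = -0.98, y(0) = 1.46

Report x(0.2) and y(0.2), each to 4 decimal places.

-0.7288, 1.1981

Heun on (x,y): k1 = f(t_n, state_n); k2 = f(t_n + h, state_n + h·k1); state_{n+1} = state_n + (h/2)·(k1 + k2).
0.000000: (-0.980000, 1.460000)
  k1 = (1.460000, -1.421000)
  predictor → (-0.688000, 1.175800)
  k2 = (1.051800, -1.197600)
  → (-0.728820, 1.198140)
(x(0.2), y(0.2)) ≈ (-0.7288, 1.1981)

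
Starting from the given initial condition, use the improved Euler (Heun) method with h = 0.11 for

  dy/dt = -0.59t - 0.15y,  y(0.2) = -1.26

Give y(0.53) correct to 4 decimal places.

Heun: k1 = f(t_n, y_n); k2 = f(t_n + h, y_n + h·k1); y_{n+1} = y_n + (h/2)·(k1 + k2).
t=0.200000, y=-1.260000:
  k1 = f(0.200000, -1.260000) = 0.071000
  k2 = f(0.310000, -1.252190) = 0.004929
  y ← -1.260000 + (0.11/2)·(0.071000 + 0.004929) = -1.255824
t=0.310000, y=-1.255824:
  k1 = f(0.310000, -1.255824) = 0.005474
  k2 = f(0.420000, -1.255222) = -0.059517
  y ← -1.255824 + (0.11/2)·(0.005474 + (-0.059517)) = -1.258796
t=0.420000, y=-1.258796:
  k1 = f(0.420000, -1.258796) = -0.058981
  k2 = f(0.530000, -1.265284) = -0.122907
  y ← -1.258796 + (0.11/2)·(-0.058981 + (-0.122907)) = -1.268800
y(0.53) ≈ -1.2688

-1.2688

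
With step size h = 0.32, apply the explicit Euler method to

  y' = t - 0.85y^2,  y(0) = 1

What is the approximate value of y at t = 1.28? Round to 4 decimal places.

Euler: y_{n+1} = y_n + h·f(t_n, y_n).
t=0.000000, y=1.000000: f=-0.850000 → y ← 1.000000 + 0.32·(-0.850000) = 0.728000
t=0.320000, y=0.728000: f=-0.130486 → y ← 0.728000 + 0.32·(-0.130486) = 0.686244
t=0.640000, y=0.686244: f=0.239708 → y ← 0.686244 + 0.32·0.239708 = 0.762951
t=0.960000, y=0.762951: f=0.465220 → y ← 0.762951 + 0.32·0.465220 = 0.911821
y(1.28) ≈ 0.9118

0.9118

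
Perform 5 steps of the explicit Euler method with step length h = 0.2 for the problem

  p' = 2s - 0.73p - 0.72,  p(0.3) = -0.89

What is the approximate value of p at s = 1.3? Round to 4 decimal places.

Euler: p_{n+1} = p_n + h·f(s_n, p_n).
s=0.300000, p=-0.890000: f=0.529700 → p ← -0.890000 + 0.2·0.529700 = -0.784060
s=0.500000, p=-0.784060: f=0.852364 → p ← -0.784060 + 0.2·0.852364 = -0.613587
s=0.700000, p=-0.613587: f=1.127919 → p ← -0.613587 + 0.2·1.127919 = -0.388004
s=0.900000, p=-0.388004: f=1.363243 → p ← -0.388004 + 0.2·1.363243 = -0.115355
s=1.100000, p=-0.115355: f=1.564209 → p ← -0.115355 + 0.2·1.564209 = 0.197487
p(1.3) ≈ 0.1975

0.1975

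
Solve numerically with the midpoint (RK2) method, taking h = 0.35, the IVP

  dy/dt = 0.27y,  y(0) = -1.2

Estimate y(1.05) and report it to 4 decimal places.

Midpoint: k1 = f(t_n, y_n); k2 = f(t_n + h/2, y_n + (h/2)·k1); y_{n+1} = y_n + h·k2.
t=0.000000, y=-1.200000:
  k1 = f(0.000000, -1.200000) = -0.324000
  k2 = f(0.175000, -1.256700) = -0.339309
  y ← -1.200000 + 0.35·(-0.339309) = -1.318758
t=0.350000, y=-1.318758:
  k1 = f(0.350000, -1.318758) = -0.356065
  k2 = f(0.525000, -1.381069) = -0.372889
  y ← -1.318758 + 0.35·(-0.372889) = -1.449269
t=0.700000, y=-1.449269:
  k1 = f(0.700000, -1.449269) = -0.391303
  k2 = f(0.875000, -1.517747) = -0.409792
  y ← -1.449269 + 0.35·(-0.409792) = -1.592696
y(1.05) ≈ -1.5927

-1.5927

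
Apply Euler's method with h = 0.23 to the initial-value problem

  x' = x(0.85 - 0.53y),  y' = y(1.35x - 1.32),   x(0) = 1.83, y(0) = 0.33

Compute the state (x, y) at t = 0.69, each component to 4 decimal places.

Euler on (x,y): x_{n+1} = x_n + h·x', y_{n+1} = y_n + h·y'.
0.000000: (1.830000, 0.330000); f=(1.235433, 0.379665) → (2.114150, 0.417323)
0.230000: (2.114150, 0.417323); f=(1.329417, 0.640216) → (2.419916, 0.564573)
0.460000: (2.419916, 0.564573); f=(1.332833, 1.099158) → (2.726467, 0.817379)
(x(0.69), y(0.69)) ≈ (2.7265, 0.8174)

2.7265, 0.8174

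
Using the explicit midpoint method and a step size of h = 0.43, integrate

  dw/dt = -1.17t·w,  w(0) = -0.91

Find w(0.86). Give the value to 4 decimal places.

-0.5767

Midpoint: k1 = f(t_n, w_n); k2 = f(t_n + h/2, w_n + (h/2)·k1); w_{n+1} = w_n + h·k2.
t=0.000000, w=-0.910000:
  k1 = f(0.000000, -0.910000) = 0.000000
  k2 = f(0.215000, -0.910000) = 0.228911
  w ← -0.910000 + 0.43·0.228911 = -0.811568
t=0.430000, w=-0.811568:
  k1 = f(0.430000, -0.811568) = 0.408300
  k2 = f(0.645000, -0.723784) = 0.546204
  w ← -0.811568 + 0.43·0.546204 = -0.576701
w(0.86) ≈ -0.5767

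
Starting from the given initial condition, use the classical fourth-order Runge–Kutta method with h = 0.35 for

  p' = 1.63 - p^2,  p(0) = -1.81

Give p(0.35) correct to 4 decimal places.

RK4: k1 = f(s_n, p_n); k2 = f(s_n + h/2, p_n + (h/2)·k1); k3 = f(s_n + h/2, p_n + (h/2)·k2); k4 = f(s_n + h, p_n + h·k3); p_{n+1} = p_n + (h/6)·(k1 + 2k2 + 2k3 + k4).
s=0.000000, p=-1.810000:
  k1 = f(0.000000, -1.810000) = -1.646100
  k2 = f(0.175000, -2.098067) = -2.771887
  k3 = f(0.175000, -2.295080) = -3.637393
  k4 = f(0.350000, -3.083088) = -7.875430
  p ← -1.810000 + (0.35/6)·(k1 + 2k2 + 2k3 + k4) = -3.113172
p(0.35) ≈ -3.1132

-3.1132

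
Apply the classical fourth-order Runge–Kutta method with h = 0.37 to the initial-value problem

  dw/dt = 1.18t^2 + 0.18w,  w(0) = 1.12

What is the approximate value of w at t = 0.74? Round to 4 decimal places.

1.4444

RK4: k1 = f(t_n, w_n); k2 = f(t_n + h/2, w_n + (h/2)·k1); k3 = f(t_n + h/2, w_n + (h/2)·k2); k4 = f(t_n + h, w_n + h·k3); w_{n+1} = w_n + (h/6)·(k1 + 2k2 + 2k3 + k4).
t=0.000000, w=1.120000:
  k1 = f(0.000000, 1.120000) = 0.201600
  k2 = f(0.185000, 1.157296) = 0.248699
  k3 = f(0.185000, 1.166009) = 0.250267
  k4 = f(0.370000, 1.212599) = 0.379810
  w ← 1.120000 + (0.37/6)·(k1 + 2k2 + 2k3 + k4) = 1.217393
t=0.370000, w=1.217393:
  k1 = f(0.370000, 1.217393) = 0.380673
  k2 = f(0.555000, 1.287817) = 0.595277
  k3 = f(0.555000, 1.327519) = 0.602423
  k4 = f(0.740000, 1.440289) = 0.905420
  w ← 1.217393 + (0.37/6)·(k1 + 2k2 + 2k3 + k4) = 1.444418
w(0.74) ≈ 1.4444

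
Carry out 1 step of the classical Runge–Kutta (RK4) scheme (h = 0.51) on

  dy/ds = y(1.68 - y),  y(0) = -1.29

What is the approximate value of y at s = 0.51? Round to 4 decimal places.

-17.8936

RK4: k1 = f(s_n, y_n); k2 = f(s_n + h/2, y_n + (h/2)·k1); k3 = f(s_n + h/2, y_n + (h/2)·k2); k4 = f(s_n + h, y_n + h·k3); y_{n+1} = y_n + (h/6)·(k1 + 2k2 + 2k3 + k4).
s=0.000000, y=-1.290000:
  k1 = f(0.000000, -1.290000) = -3.831300
  k2 = f(0.255000, -2.266981) = -8.947734
  k3 = f(0.255000, -3.571672) = -18.757251
  k4 = f(0.510000, -10.856198) = -136.095453
  y ← -1.290000 + (0.51/6)·(k1 + 2k2 + 2k3 + k4) = -17.893622
y(0.51) ≈ -17.8936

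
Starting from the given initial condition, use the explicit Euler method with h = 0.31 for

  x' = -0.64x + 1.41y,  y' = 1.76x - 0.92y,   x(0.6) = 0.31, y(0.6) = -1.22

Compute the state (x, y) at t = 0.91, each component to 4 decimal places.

Euler on (x,y): x_{n+1} = x_n + h·x', y_{n+1} = y_n + h·y'.
0.600000: (0.310000, -1.220000); f=(-1.918600, 1.668000) → (-0.284766, -0.702920)
(x(0.91), y(0.91)) ≈ (-0.2848, -0.7029)

-0.2848, -0.7029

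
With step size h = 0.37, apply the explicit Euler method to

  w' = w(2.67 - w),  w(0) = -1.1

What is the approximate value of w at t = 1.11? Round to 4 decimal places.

Euler: w_{n+1} = w_n + h·f(t_n, w_n).
t=0.000000, w=-1.100000: f=-4.147000 → w ← -1.100000 + 0.37·(-4.147000) = -2.634390
t=0.370000, w=-2.634390: f=-13.973832 → w ← -2.634390 + 0.37·(-13.973832) = -7.804708
t=0.740000, w=-7.804708: f=-81.752034 → w ← -7.804708 + 0.37·(-81.752034) = -38.052960
w(1.11) ≈ -38.0530

-38.0530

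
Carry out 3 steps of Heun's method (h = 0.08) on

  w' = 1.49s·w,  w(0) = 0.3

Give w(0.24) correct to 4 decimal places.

Heun: k1 = f(s_n, w_n); k2 = f(s_n + h, w_n + h·k1); w_{n+1} = w_n + (h/2)·(k1 + k2).
s=0.000000, w=0.300000:
  k1 = f(0.000000, 0.300000) = 0.000000
  k2 = f(0.080000, 0.300000) = 0.035760
  w ← 0.300000 + (0.08/2)·(0.000000 + 0.035760) = 0.301430
s=0.080000, w=0.301430:
  k1 = f(0.080000, 0.301430) = 0.035931
  k2 = f(0.160000, 0.304305) = 0.072546
  w ← 0.301430 + (0.08/2)·(0.035931 + 0.072546) = 0.305769
s=0.160000, w=0.305769:
  k1 = f(0.160000, 0.305769) = 0.072895
  k2 = f(0.240000, 0.311601) = 0.111429
  w ← 0.305769 + (0.08/2)·(0.072895 + 0.111429) = 0.313142
w(0.24) ≈ 0.3131

0.3131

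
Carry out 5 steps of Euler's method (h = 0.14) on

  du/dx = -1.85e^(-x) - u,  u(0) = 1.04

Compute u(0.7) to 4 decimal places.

Euler: u_{n+1} = u_n + h·f(x_n, u_n).
x=0.000000, u=1.040000: f=-2.890000 → u ← 1.040000 + 0.14·(-2.890000) = 0.635400
x=0.140000, u=0.635400: f=-2.243713 → u ← 0.635400 + 0.14·(-2.243713) = 0.321280
x=0.280000, u=0.321280: f=-1.719480 → u ← 0.321280 + 0.14·(-1.719480) = 0.080553
x=0.420000, u=0.080553: f=-1.296090 → u ← 0.080553 + 0.14·(-1.296090) = -0.100900
x=0.560000, u=-0.100900: f=-0.955837 → u ← -0.100900 + 0.14·(-0.955837) = -0.234717
u(0.7) ≈ -0.2347

-0.2347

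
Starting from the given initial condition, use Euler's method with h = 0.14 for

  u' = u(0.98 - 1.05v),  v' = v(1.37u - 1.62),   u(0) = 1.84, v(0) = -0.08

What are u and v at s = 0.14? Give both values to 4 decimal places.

Euler on (u,v): u_{n+1} = u_n + h·u', v_{n+1} = v_n + h·v'.
0.000000: (1.840000, -0.080000); f=(1.957760, -0.072064) → (2.114086, -0.090089)
(u(0.14), v(0.14)) ≈ (2.1141, -0.0901)

2.1141, -0.0901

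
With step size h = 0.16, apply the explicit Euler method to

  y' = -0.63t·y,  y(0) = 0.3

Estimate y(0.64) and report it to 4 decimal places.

0.2718

Euler: y_{n+1} = y_n + h·f(t_n, y_n).
t=0.000000, y=0.300000: f=0.000000 → y ← 0.300000 + 0.16·0.000000 = 0.300000
t=0.160000, y=0.300000: f=-0.030240 → y ← 0.300000 + 0.16·(-0.030240) = 0.295162
t=0.320000, y=0.295162: f=-0.059505 → y ← 0.295162 + 0.16·(-0.059505) = 0.285641
t=0.480000, y=0.285641: f=-0.086378 → y ← 0.285641 + 0.16·(-0.086378) = 0.271820
y(0.64) ≈ 0.2718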